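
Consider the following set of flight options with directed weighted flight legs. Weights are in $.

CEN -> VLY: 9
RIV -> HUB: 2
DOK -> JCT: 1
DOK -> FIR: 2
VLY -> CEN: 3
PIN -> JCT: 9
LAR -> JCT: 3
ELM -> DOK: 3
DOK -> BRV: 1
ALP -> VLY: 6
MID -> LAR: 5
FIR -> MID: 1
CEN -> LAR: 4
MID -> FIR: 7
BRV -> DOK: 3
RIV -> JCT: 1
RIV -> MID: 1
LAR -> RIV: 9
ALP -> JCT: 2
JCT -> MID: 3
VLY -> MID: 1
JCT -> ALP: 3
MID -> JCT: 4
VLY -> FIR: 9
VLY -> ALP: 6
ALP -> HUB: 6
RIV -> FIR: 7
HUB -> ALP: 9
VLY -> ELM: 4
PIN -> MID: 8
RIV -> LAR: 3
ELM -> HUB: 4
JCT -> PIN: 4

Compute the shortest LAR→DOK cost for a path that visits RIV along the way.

$26

Best LAR to RIV: LAR → RIV costing 9
Shortest RIV→DOK: RIV → JCT → ALP → VLY → ELM → DOK = 17
Total via RIV: 9 + 17 = $26.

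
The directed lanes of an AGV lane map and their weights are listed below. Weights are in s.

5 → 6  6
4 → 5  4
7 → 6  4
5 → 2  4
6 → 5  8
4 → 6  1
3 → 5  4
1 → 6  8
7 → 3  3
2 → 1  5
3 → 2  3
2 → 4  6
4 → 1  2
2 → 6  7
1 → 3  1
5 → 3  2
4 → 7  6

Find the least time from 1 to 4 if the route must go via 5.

Best 1 to 5: 1 → 3 → 5 costing 5
Shortest 5→4: 5 → 2 → 4 = 10
Total via 5: 5 + 10 = 15 s.

15 s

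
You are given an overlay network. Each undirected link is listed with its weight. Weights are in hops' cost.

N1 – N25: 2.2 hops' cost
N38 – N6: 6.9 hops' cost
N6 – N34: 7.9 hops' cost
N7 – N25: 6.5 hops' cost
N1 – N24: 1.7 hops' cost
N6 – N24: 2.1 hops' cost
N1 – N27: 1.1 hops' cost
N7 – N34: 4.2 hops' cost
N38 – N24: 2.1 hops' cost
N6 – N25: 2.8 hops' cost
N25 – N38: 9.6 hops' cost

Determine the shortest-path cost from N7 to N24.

Running Dijkstra from N7:
N7: 0
N34: 4.2  (via N7)
N25: 6.5  (via N7)
N1: 8.7  (via N25)
N6: 9.3  (via N25)
N27: 9.8  (via N1)
N24: 10.4  (via N1)
Shortest route: N7–N25–N1–N24 = 10.4 hops' cost.

10.4 hops' cost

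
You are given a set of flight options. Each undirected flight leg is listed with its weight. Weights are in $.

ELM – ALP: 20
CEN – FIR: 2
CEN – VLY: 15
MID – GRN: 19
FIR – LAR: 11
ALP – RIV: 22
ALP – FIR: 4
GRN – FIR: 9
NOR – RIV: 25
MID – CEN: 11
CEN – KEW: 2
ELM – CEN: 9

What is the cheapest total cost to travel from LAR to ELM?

$22

Enumerating some paths:
LAR–FIR–CEN–ELM: 11+2+9 = 22
LAR–FIR–ALP–ELM: 11+4+20 = 35
Cheapest is LAR–FIR–CEN–ELM at $22.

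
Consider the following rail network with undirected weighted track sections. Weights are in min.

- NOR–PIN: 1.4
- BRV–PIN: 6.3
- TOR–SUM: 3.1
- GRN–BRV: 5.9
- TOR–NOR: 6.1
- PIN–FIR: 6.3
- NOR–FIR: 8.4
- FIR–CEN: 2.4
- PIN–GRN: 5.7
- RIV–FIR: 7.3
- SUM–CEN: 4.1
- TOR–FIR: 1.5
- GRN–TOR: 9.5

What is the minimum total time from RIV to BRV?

19.9 min

Enumerating some paths:
RIV → FIR → TOR → NOR → PIN → BRV: 7.3+1.5+6.1+1.4+6.3 = 22.6
RIV → FIR → PIN → BRV: 7.3+6.3+6.3 = 19.9
The minimum is 19.9 min via RIV → FIR → PIN → BRV.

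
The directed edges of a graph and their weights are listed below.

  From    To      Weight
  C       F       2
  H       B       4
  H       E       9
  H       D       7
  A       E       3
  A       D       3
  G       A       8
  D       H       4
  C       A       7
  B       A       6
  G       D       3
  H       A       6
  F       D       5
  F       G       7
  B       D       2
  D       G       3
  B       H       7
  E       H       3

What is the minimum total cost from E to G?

12

Shortest distances from E:
E: 0
H: 3  (via E)
B: 7  (via H)
A: 9  (via H)
D: 9  (via B)
G: 12  (via D)
Shortest route: E–H–B–D–G = 12.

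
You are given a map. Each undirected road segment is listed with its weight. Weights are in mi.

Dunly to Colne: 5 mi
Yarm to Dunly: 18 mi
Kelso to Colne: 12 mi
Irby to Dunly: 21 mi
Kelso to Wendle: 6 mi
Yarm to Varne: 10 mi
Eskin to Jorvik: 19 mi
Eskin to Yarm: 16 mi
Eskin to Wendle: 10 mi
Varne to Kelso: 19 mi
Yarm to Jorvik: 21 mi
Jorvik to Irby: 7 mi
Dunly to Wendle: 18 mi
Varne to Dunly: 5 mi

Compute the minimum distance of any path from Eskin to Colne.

28 mi

Candidate routes:
Eskin → Yarm → Dunly → Colne: 16+18+5 = 39
Eskin → Wendle → Dunly → Colne: 10+18+5 = 33
Eskin → Yarm → Varne → Dunly → Colne: 16+10+5+5 = 36
Eskin → Wendle → Kelso → Colne: 10+6+12 = 28
The minimum is 28 mi via Eskin → Wendle → Kelso → Colne.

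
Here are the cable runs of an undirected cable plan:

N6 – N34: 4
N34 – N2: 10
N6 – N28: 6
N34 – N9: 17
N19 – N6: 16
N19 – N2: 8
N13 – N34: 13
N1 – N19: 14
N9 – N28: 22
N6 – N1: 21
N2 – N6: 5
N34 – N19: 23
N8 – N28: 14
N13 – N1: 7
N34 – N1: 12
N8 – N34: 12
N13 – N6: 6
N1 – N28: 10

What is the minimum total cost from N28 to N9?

22

Shortest distances from N28:
N28: 0
N6: 6  (via N28)
N1: 10  (via N28)
N34: 10  (via N6)
N2: 11  (via N6)
N13: 12  (via N6)
N8: 14  (via N28)
N19: 19  (via N2)
N9: 22  (via N28)
Shortest route: N28 → N9 = 22.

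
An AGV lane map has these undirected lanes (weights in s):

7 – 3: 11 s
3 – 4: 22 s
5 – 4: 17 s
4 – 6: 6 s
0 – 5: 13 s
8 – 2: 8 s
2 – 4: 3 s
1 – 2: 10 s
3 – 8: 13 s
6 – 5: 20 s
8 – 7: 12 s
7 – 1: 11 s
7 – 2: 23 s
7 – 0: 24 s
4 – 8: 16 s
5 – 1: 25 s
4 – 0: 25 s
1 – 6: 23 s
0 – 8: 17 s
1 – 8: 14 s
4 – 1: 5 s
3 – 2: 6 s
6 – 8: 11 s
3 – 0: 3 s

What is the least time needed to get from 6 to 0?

Enumerating some paths:
6 - 4 - 2 - 3 - 0: 6+3+6+3 = 18
6 - 8 - 3 - 0: 11+13+3 = 27
6 - 8 - 2 - 3 - 0: 11+8+6+3 = 28
Cheapest is 6 - 4 - 2 - 3 - 0 at 18 s.

18 s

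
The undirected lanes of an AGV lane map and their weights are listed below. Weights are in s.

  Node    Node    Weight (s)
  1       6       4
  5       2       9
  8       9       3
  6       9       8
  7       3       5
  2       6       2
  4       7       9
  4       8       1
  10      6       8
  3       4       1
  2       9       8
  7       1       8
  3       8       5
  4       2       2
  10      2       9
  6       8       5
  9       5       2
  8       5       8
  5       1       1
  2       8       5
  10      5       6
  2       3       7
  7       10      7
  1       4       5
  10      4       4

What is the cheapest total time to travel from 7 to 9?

10 s

Settle nodes by increasing distance from 7:
7: 0
3: 5  (via 7)
4: 6  (via 3)
8: 7  (via 4)
10: 7  (via 7)
1: 8  (via 7)
2: 8  (via 4)
5: 9  (via 1)
6: 10  (via 2)
9: 10  (via 8)
Shortest route: 7 → 3 → 4 → 8 → 9 = 10 s.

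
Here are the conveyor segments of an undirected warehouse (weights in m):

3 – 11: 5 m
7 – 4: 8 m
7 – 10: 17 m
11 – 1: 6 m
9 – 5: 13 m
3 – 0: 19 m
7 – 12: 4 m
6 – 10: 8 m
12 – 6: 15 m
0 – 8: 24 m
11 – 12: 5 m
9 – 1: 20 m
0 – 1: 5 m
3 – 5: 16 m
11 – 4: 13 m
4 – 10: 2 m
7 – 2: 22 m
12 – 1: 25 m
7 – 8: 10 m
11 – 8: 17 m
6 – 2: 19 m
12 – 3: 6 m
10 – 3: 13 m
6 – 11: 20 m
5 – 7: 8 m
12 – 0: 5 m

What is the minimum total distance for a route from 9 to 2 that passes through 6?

Best 9 to 6: 9–5–7–4–10–6 costing 39
Best 6 to 2: 6–2 costing 19
Total via 6: 39 + 19 = 58 m.

58 m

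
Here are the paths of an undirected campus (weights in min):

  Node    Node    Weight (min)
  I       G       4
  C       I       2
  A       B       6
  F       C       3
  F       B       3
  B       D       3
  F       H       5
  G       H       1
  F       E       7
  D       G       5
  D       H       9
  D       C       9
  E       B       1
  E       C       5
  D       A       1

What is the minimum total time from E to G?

9 min

Candidate routes:
E–B–D–G: 1+3+5 = 9
E–B–A–D–G: 1+6+1+5 = 13
E–B–F–H–G: 1+3+5+1 = 10
E–C–I–G: 5+2+4 = 11
The minimum is 9 min via E–B–D–G.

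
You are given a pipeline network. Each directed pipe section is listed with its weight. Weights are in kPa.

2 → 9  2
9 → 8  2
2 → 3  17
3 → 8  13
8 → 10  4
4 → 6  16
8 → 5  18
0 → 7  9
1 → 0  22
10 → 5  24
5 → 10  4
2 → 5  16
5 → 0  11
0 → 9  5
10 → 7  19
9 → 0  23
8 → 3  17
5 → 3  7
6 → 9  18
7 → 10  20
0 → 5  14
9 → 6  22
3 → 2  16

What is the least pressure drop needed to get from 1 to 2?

59 kPa

Candidate routes:
1 → 0 → 5 → 3 → 2: 22+14+7+16 = 59
1 → 0 → 9 → 8 → 5 → 3 → 2: 22+5+2+18+7+16 = 70
1 → 0 → 9 → 8 → 3 → 2: 22+5+2+17+16 = 62
The minimum is 59 kPa via 1 → 0 → 5 → 3 → 2.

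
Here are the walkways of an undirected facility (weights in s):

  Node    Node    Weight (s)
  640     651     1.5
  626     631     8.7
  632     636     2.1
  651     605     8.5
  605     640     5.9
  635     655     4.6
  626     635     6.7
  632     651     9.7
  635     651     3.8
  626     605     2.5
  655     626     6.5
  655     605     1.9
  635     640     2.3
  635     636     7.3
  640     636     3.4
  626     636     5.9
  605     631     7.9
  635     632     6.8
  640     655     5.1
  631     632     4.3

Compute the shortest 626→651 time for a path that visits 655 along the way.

Best 626 to 655: 626 → 605 → 655 costing 4.4
Shortest 655→651: 655 → 640 → 651 = 6.6
Total via 655: 4.4 + 6.6 = 11 s.

11 s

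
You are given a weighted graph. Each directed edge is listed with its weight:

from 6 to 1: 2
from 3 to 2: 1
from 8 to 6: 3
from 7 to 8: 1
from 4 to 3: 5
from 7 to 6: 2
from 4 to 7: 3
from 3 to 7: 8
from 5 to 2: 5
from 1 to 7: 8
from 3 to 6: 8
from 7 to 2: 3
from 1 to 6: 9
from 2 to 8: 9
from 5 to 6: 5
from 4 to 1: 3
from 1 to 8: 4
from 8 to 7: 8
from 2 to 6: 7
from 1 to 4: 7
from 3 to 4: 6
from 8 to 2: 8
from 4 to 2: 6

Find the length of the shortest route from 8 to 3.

Candidate routes:
8–6–1–4–3: 3+2+7+5 = 17
8–7–6–1–4–3: 8+2+2+7+5 = 24
The minimum is 17 via 8–6–1–4–3.

17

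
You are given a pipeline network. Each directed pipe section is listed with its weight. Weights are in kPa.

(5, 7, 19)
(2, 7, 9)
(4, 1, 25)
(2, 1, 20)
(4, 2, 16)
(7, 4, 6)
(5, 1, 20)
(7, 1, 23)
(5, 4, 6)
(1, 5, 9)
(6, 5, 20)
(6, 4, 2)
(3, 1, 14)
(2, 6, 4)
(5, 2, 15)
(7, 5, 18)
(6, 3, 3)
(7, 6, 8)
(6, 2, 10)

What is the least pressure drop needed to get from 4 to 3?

23 kPa

Compare a few routes:
4 - 2 - 7 - 6 - 3: 16+9+8+3 = 36
4 - 2 - 6 - 3: 16+4+3 = 23
The minimum is 23 kPa via 4 - 2 - 6 - 3.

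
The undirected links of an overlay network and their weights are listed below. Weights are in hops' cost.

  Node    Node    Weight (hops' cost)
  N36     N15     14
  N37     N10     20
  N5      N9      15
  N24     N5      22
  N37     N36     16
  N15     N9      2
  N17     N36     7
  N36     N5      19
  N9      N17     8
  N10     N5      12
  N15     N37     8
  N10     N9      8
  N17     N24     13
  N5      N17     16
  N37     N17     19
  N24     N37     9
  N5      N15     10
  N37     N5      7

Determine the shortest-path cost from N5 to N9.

12 hops' cost

Compare a few routes:
N5 → N15 → N9: 10+2 = 12
N5 → N10 → N9: 12+8 = 20
N5 → N37 → N15 → N9: 7+8+2 = 17
N5 → N9: 15 = 15
Cheapest is N5 → N15 → N9 at 12 hops' cost.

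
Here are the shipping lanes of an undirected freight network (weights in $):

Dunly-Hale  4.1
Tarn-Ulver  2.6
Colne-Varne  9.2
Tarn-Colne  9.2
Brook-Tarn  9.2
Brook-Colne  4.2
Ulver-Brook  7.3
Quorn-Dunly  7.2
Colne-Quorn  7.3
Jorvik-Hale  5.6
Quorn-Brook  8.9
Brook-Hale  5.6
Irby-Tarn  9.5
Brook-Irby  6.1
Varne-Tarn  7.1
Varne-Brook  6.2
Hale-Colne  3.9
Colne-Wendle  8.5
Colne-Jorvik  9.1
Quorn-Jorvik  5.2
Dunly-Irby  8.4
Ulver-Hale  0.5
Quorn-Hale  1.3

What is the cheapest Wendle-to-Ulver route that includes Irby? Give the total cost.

$30.9

Best Wendle to Irby: Wendle–Colne–Brook–Irby costing 18.8
Best Irby to Ulver: Irby–Tarn–Ulver costing 12.1
Total via Irby: 18.8 + 12.1 = $30.9.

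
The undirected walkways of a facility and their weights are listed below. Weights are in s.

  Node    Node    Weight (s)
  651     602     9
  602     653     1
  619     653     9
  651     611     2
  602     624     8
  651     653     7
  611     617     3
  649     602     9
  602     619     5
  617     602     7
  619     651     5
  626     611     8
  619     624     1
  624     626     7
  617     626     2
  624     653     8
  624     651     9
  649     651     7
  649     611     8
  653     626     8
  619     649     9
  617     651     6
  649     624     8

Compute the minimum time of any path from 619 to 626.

Compare a few routes:
619 → 651 → 617 → 626: 5+6+2 = 13
619 → 602 → 653 → 626: 5+1+8 = 14
619 → 624 → 626: 1+7 = 8
619 → 651 → 611 → 617 → 626: 5+2+3+2 = 12
Cheapest is 619 → 624 → 626 at 8 s.

8 s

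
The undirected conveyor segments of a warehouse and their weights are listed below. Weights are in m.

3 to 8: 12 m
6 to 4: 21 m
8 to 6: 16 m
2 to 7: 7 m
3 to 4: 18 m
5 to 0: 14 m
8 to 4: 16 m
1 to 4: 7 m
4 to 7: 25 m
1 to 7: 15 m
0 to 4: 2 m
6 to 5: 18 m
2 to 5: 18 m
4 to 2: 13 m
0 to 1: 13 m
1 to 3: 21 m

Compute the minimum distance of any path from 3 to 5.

34 m

Running Dijkstra from 3:
3: 0
8: 12  (via 3)
4: 18  (via 3)
0: 20  (via 4)
1: 21  (via 3)
6: 28  (via 8)
2: 31  (via 4)
5: 34  (via 0)
Shortest route: 3 → 4 → 0 → 5 = 34 m.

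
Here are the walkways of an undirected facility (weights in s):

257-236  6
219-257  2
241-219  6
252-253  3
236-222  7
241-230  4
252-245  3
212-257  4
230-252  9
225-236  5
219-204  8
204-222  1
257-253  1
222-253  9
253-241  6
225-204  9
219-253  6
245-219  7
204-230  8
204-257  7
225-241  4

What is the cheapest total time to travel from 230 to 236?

Settle nodes by increasing distance from 230:
230: 0
241: 4  (via 230)
204: 8  (via 230)
225: 8  (via 241)
222: 9  (via 204)
252: 9  (via 230)
219: 10  (via 241)
253: 10  (via 241)
257: 11  (via 253)
245: 12  (via 252)
236: 13  (via 225)
Shortest route: 230–241–225–236 = 13 s.

13 s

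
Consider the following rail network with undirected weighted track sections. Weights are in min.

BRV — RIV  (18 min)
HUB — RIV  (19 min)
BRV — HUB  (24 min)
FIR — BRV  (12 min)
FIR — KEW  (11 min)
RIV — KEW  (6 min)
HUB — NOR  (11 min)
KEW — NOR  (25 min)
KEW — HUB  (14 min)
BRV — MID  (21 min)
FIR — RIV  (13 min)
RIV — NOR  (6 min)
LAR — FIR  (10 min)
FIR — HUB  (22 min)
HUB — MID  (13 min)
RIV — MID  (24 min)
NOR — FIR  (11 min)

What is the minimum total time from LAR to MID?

Shortest distances from LAR:
LAR: 0
FIR: 10  (via LAR)
NOR: 21  (via FIR)
KEW: 21  (via FIR)
BRV: 22  (via FIR)
RIV: 23  (via FIR)
HUB: 32  (via FIR)
MID: 43  (via BRV)
Shortest route: LAR–FIR–BRV–MID = 43 min.

43 min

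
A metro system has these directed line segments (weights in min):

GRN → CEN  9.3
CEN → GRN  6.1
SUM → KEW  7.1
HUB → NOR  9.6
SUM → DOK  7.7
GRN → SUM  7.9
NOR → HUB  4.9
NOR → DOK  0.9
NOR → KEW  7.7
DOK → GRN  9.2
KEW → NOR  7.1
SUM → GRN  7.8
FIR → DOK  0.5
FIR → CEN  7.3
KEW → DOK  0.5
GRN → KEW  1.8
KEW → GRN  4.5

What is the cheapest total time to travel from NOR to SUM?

18 min

Candidate routes:
NOR–KEW–GRN–SUM: 7.7+4.5+7.9 = 20.1
NOR–DOK–GRN–SUM: 0.9+9.2+7.9 = 18
Cheapest is NOR–DOK–GRN–SUM at 18 min.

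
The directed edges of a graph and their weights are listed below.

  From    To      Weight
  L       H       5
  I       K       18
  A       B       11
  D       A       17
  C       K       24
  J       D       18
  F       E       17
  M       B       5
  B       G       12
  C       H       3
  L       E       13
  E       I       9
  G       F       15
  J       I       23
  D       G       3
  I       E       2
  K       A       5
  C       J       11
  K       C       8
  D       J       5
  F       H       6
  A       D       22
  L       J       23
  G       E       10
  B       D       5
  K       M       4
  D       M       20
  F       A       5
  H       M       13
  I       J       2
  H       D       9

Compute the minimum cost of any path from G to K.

Enumerating some paths:
G–E–I–K: 10+9+18 = 37
G–F–H–D–J–I–K: 15+6+9+5+23+18 = 76
G–F–E–I–K: 15+17+9+18 = 59
G–F–A–B–D–J–I–K: 15+5+11+5+5+23+18 = 82
Cheapest is G–E–I–K at 37.

37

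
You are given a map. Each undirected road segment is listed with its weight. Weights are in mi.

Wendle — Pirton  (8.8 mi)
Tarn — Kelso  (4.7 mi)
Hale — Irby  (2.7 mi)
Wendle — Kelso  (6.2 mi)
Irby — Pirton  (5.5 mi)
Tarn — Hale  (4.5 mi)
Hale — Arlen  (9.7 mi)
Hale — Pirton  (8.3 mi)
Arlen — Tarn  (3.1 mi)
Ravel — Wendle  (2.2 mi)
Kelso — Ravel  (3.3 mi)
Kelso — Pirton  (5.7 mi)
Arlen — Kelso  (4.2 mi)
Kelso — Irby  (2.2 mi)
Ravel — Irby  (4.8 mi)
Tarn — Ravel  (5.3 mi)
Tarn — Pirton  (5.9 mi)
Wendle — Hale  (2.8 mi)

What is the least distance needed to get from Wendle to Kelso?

Shortest distances from Wendle:
Wendle: 0
Ravel: 2.2  (via Wendle)
Hale: 2.8  (via Wendle)
Kelso: 5.5  (via Ravel)
Shortest route: Wendle → Ravel → Kelso = 5.5 mi.

5.5 mi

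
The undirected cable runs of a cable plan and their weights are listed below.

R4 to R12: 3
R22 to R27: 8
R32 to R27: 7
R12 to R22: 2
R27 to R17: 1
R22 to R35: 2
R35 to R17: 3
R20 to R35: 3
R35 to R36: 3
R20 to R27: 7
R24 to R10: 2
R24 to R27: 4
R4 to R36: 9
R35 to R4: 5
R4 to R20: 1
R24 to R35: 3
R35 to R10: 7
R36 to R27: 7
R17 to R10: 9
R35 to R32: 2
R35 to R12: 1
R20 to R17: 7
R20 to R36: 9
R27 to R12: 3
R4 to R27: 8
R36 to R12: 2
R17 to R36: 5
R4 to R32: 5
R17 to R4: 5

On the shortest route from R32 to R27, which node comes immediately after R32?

Enumerating some paths:
R32 → R35 → R24 → R27: 2+3+4 = 9
R32 → R35 → R22 → R12 → R27: 2+2+2+3 = 9
R32 → R27: 7 = 7
R32 → R35 → R12 → R27: 2+1+3 = 6
Cheapest is R32 → R35 → R12 → R27 at 6.
So from R32 the first move is to R35.

R35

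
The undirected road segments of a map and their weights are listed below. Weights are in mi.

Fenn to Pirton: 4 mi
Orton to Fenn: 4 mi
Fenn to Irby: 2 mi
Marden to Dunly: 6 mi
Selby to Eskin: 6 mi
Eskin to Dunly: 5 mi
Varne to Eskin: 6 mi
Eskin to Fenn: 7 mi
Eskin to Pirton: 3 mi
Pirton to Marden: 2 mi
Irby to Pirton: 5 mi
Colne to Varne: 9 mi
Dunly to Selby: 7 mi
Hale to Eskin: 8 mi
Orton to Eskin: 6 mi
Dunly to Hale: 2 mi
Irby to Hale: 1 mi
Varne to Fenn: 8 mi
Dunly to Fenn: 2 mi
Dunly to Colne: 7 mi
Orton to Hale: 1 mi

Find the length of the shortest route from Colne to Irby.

Enumerating some paths:
Colne–Dunly–Fenn–Irby: 7+2+2 = 11
Colne–Dunly–Fenn–Orton–Hale–Irby: 7+2+4+1+1 = 15
Colne–Dunly–Hale–Irby: 7+2+1 = 10
Colne–Dunly–Hale–Orton–Fenn–Irby: 7+2+1+4+2 = 16
The minimum is 10 mi via Colne–Dunly–Hale–Irby.

10 mi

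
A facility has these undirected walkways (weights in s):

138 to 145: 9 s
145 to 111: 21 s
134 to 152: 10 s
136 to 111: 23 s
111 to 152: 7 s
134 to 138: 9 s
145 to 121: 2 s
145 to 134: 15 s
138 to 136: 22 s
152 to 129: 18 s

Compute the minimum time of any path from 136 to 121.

33 s

Settle nodes by increasing distance from 136:
136: 0
138: 22  (via 136)
111: 23  (via 136)
152: 30  (via 111)
134: 31  (via 138)
145: 31  (via 138)
121: 33  (via 145)
Shortest route: 136 → 138 → 145 → 121 = 33 s.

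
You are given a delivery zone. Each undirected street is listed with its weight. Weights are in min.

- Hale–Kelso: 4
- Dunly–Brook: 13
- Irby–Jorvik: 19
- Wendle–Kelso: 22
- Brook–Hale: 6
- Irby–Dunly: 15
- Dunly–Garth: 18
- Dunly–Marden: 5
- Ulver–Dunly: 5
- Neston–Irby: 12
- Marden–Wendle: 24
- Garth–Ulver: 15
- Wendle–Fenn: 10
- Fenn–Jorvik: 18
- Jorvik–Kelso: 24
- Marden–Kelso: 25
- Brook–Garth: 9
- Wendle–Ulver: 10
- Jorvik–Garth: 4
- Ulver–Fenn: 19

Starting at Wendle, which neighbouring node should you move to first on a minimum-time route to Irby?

Ulver

Candidate routes:
Wendle → Marden → Dunly → Irby: 24+5+15 = 44
Wendle → Fenn → Jorvik → Irby: 10+18+19 = 47
Wendle → Ulver → Dunly → Irby: 10+5+15 = 30
The minimum is 30 min via Wendle → Ulver → Dunly → Irby.
So from Wendle the first move is to Ulver.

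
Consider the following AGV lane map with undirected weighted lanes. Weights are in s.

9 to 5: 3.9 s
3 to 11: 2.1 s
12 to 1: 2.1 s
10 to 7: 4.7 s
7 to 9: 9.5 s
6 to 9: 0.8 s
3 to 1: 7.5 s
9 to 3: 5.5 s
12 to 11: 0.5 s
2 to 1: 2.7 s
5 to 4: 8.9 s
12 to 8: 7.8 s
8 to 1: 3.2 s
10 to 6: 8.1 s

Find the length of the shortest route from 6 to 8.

Enumerating some paths:
6 → 9 → 3 → 11 → 12 → 8: 0.8+5.5+2.1+0.5+7.8 = 16.7
6 → 9 → 3 → 1 → 8: 0.8+5.5+7.5+3.2 = 17
6 → 9 → 3 → 11 → 12 → 1 → 8: 0.8+5.5+2.1+0.5+2.1+3.2 = 14.2
The minimum is 14.2 s via 6 → 9 → 3 → 11 → 12 → 1 → 8.

14.2 s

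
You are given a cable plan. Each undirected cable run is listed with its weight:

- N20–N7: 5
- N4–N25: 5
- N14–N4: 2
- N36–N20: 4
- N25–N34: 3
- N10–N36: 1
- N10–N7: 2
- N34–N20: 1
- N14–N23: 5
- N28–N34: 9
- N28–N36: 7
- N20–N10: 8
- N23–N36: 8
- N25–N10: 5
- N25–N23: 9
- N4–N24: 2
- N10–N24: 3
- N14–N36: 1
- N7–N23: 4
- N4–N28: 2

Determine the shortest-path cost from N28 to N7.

8

Candidate routes:
N28–N4–N14–N36–N10–N7: 2+2+1+1+2 = 8
N28–N4–N24–N10–N7: 2+2+3+2 = 9
N28–N36–N10–N7: 7+1+2 = 10
The minimum is 8 via N28–N4–N14–N36–N10–N7.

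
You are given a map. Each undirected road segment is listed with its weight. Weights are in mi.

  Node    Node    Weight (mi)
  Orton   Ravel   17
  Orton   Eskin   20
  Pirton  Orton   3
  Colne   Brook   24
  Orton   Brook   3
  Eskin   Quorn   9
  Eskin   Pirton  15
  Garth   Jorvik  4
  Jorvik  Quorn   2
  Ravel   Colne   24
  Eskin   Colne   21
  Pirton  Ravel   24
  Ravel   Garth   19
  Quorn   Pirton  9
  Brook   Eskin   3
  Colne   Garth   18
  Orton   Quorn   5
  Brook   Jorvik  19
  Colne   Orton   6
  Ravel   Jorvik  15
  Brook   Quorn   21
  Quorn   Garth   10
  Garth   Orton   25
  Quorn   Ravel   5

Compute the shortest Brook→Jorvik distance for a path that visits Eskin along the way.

14 mi

Shortest Brook→Eskin: Brook–Eskin = 3
Best Eskin to Jorvik: Eskin–Quorn–Jorvik costing 11
Total via Eskin: 3 + 11 = 14 mi.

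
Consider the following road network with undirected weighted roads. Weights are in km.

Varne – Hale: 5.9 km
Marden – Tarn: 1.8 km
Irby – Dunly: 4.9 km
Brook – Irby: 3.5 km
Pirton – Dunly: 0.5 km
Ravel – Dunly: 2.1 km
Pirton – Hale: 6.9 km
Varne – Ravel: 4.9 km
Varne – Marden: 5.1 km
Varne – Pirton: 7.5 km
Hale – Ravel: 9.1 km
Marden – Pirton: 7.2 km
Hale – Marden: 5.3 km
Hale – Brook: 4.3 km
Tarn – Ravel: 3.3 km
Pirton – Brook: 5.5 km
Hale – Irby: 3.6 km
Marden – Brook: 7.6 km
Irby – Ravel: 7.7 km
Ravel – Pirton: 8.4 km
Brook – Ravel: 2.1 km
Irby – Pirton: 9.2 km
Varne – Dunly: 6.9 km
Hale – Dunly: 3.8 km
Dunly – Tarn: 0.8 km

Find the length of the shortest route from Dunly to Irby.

4.9 km

Running Dijkstra from Dunly:
Dunly: 0
Pirton: 0.5  (via Dunly)
Tarn: 0.8  (via Dunly)
Ravel: 2.1  (via Dunly)
Marden: 2.6  (via Tarn)
Hale: 3.8  (via Dunly)
Brook: 4.2  (via Ravel)
Irby: 4.9  (via Dunly)
Shortest route: Dunly–Irby = 4.9 km.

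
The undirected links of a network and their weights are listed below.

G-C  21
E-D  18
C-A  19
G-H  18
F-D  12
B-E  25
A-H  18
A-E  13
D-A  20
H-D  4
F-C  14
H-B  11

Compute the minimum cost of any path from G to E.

Running Dijkstra from G:
G: 0
H: 18  (via G)
C: 21  (via G)
D: 22  (via H)
B: 29  (via H)
F: 34  (via D)
A: 36  (via H)
E: 40  (via D)
Shortest route: G → H → D → E = 40.

40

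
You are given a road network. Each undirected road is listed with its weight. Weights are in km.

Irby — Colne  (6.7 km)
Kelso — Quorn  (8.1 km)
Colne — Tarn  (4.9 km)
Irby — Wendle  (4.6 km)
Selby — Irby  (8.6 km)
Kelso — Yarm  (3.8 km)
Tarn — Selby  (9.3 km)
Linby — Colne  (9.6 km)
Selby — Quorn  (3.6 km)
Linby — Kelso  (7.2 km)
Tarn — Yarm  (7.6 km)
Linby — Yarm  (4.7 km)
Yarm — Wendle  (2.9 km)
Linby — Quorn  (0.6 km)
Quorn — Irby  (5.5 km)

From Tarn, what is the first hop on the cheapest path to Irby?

Enumerating some paths:
Tarn - Selby - Irby: 9.3+8.6 = 17.9
Tarn - Yarm - Linby - Quorn - Irby: 7.6+4.7+0.6+5.5 = 18.4
Tarn - Colne - Irby: 4.9+6.7 = 11.6
Tarn - Yarm - Wendle - Irby: 7.6+2.9+4.6 = 15.1
The minimum is 11.6 km via Tarn - Colne - Irby.
So from Tarn the first move is to Colne.

Colne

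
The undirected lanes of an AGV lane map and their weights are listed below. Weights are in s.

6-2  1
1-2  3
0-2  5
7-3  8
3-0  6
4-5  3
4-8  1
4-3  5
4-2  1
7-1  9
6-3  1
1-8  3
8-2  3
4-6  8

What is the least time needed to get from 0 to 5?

9 s

Running Dijkstra from 0:
0: 0
2: 5  (via 0)
3: 6  (via 0)
4: 6  (via 2)
6: 6  (via 2)
8: 7  (via 4)
1: 8  (via 2)
5: 9  (via 4)
Shortest route: 0–2–4–5 = 9 s.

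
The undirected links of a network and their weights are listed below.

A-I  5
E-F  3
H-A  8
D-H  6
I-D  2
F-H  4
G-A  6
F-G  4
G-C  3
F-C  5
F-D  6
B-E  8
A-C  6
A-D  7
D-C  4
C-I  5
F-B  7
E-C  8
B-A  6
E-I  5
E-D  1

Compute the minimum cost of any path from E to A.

8

Compare a few routes:
E → D → C → A: 1+4+6 = 11
E → D → A: 1+7 = 8
E → I → A: 5+5 = 10
The minimum is 8 via E → D → A.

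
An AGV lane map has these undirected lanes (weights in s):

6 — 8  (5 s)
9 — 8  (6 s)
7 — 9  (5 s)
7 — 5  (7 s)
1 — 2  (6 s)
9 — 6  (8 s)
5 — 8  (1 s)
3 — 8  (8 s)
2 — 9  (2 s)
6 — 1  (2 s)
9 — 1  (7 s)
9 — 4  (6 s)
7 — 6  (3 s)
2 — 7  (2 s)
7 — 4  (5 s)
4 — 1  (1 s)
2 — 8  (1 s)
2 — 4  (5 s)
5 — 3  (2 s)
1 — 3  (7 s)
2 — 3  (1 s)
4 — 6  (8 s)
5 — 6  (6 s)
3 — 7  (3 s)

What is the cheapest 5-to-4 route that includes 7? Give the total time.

Shortest 5→7: 5–8–2–7 = 4
Shortest 7→4: 7–4 = 5
Total via 7: 4 + 5 = 9 s.

9 s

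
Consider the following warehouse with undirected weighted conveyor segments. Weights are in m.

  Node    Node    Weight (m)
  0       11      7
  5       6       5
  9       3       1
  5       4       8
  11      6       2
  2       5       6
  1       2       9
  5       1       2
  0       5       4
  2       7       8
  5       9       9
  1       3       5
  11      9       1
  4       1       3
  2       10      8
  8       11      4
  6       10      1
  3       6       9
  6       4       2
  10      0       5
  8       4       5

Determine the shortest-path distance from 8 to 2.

Compare a few routes:
8 → 11 → 6 → 10 → 2: 4+2+1+8 = 15
8 → 4 → 6 → 10 → 2: 5+2+1+8 = 16
8 → 4 → 1 → 5 → 2: 5+3+2+6 = 16
Cheapest is 8 → 11 → 6 → 10 → 2 at 15 m.

15 m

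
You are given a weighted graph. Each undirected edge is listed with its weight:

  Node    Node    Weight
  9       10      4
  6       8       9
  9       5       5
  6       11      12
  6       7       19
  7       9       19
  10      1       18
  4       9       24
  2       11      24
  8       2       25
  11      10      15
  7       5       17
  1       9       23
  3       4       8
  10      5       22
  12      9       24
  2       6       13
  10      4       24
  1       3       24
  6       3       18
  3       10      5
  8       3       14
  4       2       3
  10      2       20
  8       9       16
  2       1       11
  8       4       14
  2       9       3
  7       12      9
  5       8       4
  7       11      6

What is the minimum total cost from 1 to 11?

Candidate routes:
1 → 10 → 11: 18+15 = 33
1 → 2 → 11: 11+24 = 35
1 → 2 → 6 → 11: 11+13+12 = 36
The minimum is 33 via 1 → 10 → 11.

33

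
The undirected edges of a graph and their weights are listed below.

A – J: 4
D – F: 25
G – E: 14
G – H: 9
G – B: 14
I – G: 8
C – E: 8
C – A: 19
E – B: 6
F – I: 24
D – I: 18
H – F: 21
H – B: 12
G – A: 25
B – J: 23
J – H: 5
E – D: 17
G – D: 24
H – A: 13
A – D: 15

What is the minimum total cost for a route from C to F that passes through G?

Shortest C→G: C–E–G = 22
Best G to F: G–H–F costing 30
Total via G: 22 + 30 = 52.

52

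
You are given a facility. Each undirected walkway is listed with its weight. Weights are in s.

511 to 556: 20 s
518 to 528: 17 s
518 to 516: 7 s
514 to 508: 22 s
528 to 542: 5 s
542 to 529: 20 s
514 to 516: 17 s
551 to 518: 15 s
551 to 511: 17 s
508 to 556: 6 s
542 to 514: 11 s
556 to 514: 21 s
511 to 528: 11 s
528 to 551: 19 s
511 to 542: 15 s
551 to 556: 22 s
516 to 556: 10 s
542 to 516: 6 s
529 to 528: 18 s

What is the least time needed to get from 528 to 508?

27 s

Running Dijkstra from 528:
528: 0
542: 5  (via 528)
511: 11  (via 528)
516: 11  (via 542)
514: 16  (via 542)
518: 17  (via 528)
529: 18  (via 528)
551: 19  (via 528)
556: 21  (via 516)
508: 27  (via 556)
Shortest route: 528–542–516–556–508 = 27 s.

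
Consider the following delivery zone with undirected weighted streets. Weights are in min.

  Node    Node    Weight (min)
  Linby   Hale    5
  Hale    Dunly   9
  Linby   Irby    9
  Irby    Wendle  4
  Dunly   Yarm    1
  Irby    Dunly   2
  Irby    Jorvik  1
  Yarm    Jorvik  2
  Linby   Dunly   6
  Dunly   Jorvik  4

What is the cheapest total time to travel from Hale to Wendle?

Enumerating some paths:
Hale - Linby - Dunly - Irby - Wendle: 5+6+2+4 = 17
Hale - Dunly - Yarm - Jorvik - Irby - Wendle: 9+1+2+1+4 = 17
Hale - Dunly - Irby - Wendle: 9+2+4 = 15
Hale - Linby - Irby - Wendle: 5+9+4 = 18
The minimum is 15 min via Hale - Dunly - Irby - Wendle.

15 min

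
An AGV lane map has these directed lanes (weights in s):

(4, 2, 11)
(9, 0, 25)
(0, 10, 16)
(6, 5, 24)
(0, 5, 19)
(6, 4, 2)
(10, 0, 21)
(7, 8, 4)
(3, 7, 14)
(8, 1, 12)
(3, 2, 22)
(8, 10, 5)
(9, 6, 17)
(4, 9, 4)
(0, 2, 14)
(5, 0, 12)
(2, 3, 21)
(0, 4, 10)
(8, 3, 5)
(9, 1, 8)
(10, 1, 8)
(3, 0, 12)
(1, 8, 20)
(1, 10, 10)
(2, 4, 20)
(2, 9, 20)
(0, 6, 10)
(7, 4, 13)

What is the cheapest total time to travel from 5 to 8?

Compare a few routes:
5 - 0 - 10 - 1 - 8: 12+16+8+20 = 56
5 - 0 - 4 - 9 - 1 - 8: 12+10+4+8+20 = 54
The minimum is 54 s via 5 - 0 - 4 - 9 - 1 - 8.

54 s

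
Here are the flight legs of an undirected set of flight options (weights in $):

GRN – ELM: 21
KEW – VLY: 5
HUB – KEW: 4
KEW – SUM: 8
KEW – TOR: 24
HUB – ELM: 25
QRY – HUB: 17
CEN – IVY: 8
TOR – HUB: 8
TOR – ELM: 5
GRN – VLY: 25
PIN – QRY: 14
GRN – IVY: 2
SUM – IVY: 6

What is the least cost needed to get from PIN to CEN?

$57

Settle nodes by increasing distance from PIN:
PIN: 0
QRY: 14  (via PIN)
HUB: 31  (via QRY)
KEW: 35  (via HUB)
TOR: 39  (via HUB)
VLY: 40  (via KEW)
SUM: 43  (via KEW)
ELM: 44  (via TOR)
IVY: 49  (via SUM)
GRN: 51  (via IVY)
CEN: 57  (via IVY)
Shortest route: PIN–QRY–HUB–KEW–SUM–IVY–CEN = $57.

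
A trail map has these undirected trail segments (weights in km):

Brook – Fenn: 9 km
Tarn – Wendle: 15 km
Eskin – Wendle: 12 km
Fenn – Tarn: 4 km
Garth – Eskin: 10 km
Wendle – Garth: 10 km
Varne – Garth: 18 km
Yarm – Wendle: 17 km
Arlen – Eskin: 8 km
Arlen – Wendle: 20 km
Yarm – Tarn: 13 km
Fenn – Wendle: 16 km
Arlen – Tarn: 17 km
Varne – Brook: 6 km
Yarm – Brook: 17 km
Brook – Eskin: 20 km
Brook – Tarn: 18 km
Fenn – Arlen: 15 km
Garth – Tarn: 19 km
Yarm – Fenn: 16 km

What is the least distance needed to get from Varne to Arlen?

Enumerating some paths:
Varne–Brook–Eskin–Arlen: 6+20+8 = 34
Varne–Brook–Fenn–Arlen: 6+9+15 = 30
Cheapest is Varne–Brook–Fenn–Arlen at 30 km.

30 km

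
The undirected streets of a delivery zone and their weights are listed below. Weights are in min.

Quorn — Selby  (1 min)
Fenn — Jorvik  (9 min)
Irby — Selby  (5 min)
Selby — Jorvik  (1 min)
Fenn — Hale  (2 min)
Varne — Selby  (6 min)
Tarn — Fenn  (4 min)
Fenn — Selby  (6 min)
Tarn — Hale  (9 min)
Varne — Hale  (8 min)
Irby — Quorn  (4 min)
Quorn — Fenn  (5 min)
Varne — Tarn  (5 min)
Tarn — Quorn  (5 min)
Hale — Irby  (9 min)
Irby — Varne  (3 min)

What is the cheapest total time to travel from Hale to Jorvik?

9 min

Running Dijkstra from Hale:
Hale: 0
Fenn: 2  (via Hale)
Tarn: 6  (via Fenn)
Quorn: 7  (via Fenn)
Varne: 8  (via Hale)
Selby: 8  (via Fenn)
Jorvik: 9  (via Selby)
Shortest route: Hale → Fenn → Selby → Jorvik = 9 min.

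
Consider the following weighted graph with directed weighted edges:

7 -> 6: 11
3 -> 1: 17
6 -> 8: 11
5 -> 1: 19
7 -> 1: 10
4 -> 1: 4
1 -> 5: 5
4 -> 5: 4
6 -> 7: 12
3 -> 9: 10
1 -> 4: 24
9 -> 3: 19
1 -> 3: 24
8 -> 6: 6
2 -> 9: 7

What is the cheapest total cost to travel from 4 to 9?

38

Candidate routes:
4 → 5 → 1 → 3 → 9: 4+19+24+10 = 57
4 → 1 → 3 → 9: 4+24+10 = 38
The minimum is 38 via 4 → 1 → 3 → 9.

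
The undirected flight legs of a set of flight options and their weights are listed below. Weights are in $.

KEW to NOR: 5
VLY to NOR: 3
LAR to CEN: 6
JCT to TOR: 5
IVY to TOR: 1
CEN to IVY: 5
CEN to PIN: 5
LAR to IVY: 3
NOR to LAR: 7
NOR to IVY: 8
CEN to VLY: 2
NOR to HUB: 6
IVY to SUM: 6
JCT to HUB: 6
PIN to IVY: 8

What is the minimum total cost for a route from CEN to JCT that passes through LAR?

Best CEN to LAR: CEN → LAR costing 6
Shortest LAR→JCT: LAR → IVY → TOR → JCT = 9
Total via LAR: 6 + 9 = $15.

$15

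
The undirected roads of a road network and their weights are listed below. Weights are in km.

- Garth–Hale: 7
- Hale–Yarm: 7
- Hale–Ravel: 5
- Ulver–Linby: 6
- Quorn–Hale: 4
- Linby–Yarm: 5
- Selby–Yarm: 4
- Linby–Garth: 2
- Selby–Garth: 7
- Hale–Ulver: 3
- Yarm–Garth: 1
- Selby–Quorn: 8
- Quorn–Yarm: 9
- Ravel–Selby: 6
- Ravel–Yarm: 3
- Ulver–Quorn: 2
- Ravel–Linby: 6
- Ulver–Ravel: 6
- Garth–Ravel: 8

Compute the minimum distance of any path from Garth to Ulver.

Candidate routes:
Garth - Yarm - Hale - Ulver: 1+7+3 = 11
Garth - Linby - Ulver: 2+6 = 8
Garth - Hale - Ulver: 7+3 = 10
Garth - Yarm - Ravel - Ulver: 1+3+6 = 10
The minimum is 8 km via Garth - Linby - Ulver.

8 km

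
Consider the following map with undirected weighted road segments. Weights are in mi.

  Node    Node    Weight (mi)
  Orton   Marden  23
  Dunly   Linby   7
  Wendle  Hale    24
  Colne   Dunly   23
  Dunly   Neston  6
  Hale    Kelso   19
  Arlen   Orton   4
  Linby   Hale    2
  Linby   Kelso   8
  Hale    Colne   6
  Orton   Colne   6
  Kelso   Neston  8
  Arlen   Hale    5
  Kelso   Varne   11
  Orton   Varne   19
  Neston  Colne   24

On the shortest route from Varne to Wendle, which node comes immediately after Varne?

Compare a few routes:
Varne - Kelso - Linby - Hale - Wendle: 11+8+2+24 = 45
Varne - Kelso - Hale - Wendle: 11+19+24 = 54
Varne - Orton - Arlen - Hale - Wendle: 19+4+5+24 = 52
The minimum is 45 mi via Varne - Kelso - Linby - Hale - Wendle.
So from Varne the first move is to Kelso.

Kelso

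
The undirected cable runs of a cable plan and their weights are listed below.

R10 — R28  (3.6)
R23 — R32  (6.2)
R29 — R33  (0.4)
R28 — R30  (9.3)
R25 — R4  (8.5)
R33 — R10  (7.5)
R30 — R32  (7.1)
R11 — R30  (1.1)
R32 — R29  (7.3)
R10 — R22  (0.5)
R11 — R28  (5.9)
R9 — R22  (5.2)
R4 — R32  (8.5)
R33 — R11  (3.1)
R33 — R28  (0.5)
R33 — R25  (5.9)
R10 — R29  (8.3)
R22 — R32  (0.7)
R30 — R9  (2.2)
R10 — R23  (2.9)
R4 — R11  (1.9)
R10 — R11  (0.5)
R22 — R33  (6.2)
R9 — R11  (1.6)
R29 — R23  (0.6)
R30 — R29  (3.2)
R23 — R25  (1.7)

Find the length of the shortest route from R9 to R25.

Running Dijkstra from R9:
R9: 0
R11: 1.6  (via R9)
R10: 2.1  (via R11)
R30: 2.2  (via R9)
R22: 2.6  (via R10)
R32: 3.3  (via R22)
R4: 3.5  (via R11)
R33: 4.7  (via R11)
R23: 5  (via R10)
R29: 5.1  (via R33)
R28: 5.2  (via R33)
R25: 6.7  (via R23)
Shortest route: R9 → R11 → R10 → R23 → R25 = 6.7.

6.7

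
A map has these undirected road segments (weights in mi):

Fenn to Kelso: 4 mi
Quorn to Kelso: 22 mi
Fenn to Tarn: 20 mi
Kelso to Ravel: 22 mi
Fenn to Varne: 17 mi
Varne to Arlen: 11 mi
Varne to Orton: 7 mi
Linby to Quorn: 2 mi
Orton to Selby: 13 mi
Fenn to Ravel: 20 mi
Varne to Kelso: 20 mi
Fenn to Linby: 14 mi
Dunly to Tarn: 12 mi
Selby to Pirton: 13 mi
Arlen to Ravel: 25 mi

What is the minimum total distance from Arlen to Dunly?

60 mi

Running Dijkstra from Arlen:
Arlen: 0
Varne: 11  (via Arlen)
Orton: 18  (via Varne)
Ravel: 25  (via Arlen)
Fenn: 28  (via Varne)
Selby: 31  (via Orton)
Kelso: 31  (via Varne)
Linby: 42  (via Fenn)
Quorn: 44  (via Linby)
Pirton: 44  (via Selby)
Tarn: 48  (via Fenn)
Dunly: 60  (via Tarn)
Shortest route: Arlen → Varne → Fenn → Tarn → Dunly = 60 mi.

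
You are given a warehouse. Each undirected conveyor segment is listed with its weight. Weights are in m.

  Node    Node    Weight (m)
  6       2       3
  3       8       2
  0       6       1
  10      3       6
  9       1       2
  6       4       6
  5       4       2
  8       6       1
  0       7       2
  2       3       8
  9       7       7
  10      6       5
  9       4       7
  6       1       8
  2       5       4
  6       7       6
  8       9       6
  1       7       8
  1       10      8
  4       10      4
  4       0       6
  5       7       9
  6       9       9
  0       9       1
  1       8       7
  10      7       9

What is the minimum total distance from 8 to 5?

8 m

Running Dijkstra from 8:
8: 0
6: 1  (via 8)
0: 2  (via 6)
3: 2  (via 8)
9: 3  (via 0)
2: 4  (via 6)
7: 4  (via 0)
1: 5  (via 9)
10: 6  (via 6)
4: 7  (via 6)
5: 8  (via 2)
Shortest route: 8–6–2–5 = 8 m.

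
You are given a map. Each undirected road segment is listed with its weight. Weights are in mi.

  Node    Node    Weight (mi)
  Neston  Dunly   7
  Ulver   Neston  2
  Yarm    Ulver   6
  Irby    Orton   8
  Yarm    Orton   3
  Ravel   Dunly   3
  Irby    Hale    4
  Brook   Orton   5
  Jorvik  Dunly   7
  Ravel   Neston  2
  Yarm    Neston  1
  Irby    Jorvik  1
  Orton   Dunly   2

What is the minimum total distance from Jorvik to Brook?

14 mi

Candidate routes:
Jorvik–Dunly–Ravel–Neston–Yarm–Orton–Brook: 7+3+2+1+3+5 = 21
Jorvik–Irby–Orton–Brook: 1+8+5 = 14
The minimum is 14 mi via Jorvik–Irby–Orton–Brook.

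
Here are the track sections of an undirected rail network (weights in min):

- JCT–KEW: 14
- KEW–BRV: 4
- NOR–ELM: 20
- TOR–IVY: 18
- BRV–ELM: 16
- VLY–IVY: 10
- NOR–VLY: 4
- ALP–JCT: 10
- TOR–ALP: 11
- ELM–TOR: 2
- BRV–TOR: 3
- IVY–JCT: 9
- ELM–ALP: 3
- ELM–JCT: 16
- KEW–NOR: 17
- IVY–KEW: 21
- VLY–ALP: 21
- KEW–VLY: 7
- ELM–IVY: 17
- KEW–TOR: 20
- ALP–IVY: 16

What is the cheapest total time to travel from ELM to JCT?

13 min

Candidate routes:
ELM - ALP - JCT: 3+10 = 13
ELM - TOR - ALP - JCT: 2+11+10 = 23
ELM - TOR - BRV - KEW - JCT: 2+3+4+14 = 23
ELM - JCT: 16 = 16
Cheapest is ELM - ALP - JCT at 13 min.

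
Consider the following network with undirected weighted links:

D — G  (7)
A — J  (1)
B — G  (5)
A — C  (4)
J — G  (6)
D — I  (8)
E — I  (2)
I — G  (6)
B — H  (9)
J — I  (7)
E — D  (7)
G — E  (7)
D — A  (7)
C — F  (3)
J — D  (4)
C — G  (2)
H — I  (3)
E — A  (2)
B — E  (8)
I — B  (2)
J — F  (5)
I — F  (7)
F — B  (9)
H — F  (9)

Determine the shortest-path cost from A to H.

7

Enumerating some paths:
A - J - I - H: 1+7+3 = 11
A - E - I - H: 2+2+3 = 7
Cheapest is A - E - I - H at 7.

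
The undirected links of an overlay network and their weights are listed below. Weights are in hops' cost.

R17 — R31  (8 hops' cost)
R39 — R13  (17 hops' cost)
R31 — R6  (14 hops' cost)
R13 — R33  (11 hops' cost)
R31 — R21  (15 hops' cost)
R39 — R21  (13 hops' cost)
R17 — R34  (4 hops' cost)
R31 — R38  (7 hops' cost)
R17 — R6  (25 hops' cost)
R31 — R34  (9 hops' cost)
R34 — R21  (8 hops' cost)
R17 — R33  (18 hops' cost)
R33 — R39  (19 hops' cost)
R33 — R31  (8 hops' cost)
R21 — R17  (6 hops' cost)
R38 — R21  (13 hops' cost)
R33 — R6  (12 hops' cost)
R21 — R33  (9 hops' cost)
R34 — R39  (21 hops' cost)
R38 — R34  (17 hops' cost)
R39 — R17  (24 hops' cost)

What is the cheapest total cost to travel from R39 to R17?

19 hops' cost

Settle nodes by increasing distance from R39:
R39: 0
R21: 13  (via R39)
R13: 17  (via R39)
R17: 19  (via R21)
Shortest route: R39 → R21 → R17 = 19 hops' cost.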